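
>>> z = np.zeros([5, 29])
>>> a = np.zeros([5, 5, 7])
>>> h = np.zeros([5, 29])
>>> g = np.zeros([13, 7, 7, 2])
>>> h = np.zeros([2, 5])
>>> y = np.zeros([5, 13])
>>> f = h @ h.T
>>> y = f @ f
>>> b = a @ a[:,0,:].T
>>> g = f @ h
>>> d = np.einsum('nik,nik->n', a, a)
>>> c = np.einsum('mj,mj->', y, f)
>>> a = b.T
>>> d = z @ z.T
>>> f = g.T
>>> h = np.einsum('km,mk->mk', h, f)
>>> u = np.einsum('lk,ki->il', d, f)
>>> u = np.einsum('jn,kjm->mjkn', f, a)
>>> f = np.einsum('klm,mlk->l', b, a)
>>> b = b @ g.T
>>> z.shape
(5, 29)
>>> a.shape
(5, 5, 5)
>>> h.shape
(5, 2)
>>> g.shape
(2, 5)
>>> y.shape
(2, 2)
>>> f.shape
(5,)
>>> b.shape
(5, 5, 2)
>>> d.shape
(5, 5)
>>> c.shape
()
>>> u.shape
(5, 5, 5, 2)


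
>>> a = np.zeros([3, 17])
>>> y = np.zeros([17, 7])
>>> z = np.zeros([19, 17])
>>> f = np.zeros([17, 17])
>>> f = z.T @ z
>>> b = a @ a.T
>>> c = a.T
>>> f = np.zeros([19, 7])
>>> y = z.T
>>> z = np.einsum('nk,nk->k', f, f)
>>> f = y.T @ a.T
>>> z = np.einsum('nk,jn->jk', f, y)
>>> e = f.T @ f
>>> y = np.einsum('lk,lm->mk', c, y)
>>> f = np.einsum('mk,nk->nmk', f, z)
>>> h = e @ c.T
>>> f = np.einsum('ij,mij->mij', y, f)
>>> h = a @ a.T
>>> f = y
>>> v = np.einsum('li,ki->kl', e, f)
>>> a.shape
(3, 17)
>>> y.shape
(19, 3)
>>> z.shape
(17, 3)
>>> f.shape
(19, 3)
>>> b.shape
(3, 3)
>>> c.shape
(17, 3)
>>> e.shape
(3, 3)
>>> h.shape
(3, 3)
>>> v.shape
(19, 3)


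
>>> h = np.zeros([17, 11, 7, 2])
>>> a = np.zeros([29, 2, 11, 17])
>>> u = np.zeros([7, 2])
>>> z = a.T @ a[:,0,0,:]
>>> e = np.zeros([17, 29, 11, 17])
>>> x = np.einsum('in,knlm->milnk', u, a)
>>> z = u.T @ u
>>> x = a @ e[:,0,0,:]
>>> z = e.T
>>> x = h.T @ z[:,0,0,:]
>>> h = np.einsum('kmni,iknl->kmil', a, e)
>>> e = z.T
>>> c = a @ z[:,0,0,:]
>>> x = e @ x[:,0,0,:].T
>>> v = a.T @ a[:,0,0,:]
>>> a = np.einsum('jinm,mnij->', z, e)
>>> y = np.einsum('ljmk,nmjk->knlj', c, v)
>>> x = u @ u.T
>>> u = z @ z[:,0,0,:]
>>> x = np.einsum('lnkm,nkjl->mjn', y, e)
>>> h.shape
(29, 2, 17, 17)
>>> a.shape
()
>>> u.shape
(17, 11, 29, 17)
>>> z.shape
(17, 11, 29, 17)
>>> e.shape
(17, 29, 11, 17)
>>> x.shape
(2, 11, 17)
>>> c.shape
(29, 2, 11, 17)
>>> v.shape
(17, 11, 2, 17)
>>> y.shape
(17, 17, 29, 2)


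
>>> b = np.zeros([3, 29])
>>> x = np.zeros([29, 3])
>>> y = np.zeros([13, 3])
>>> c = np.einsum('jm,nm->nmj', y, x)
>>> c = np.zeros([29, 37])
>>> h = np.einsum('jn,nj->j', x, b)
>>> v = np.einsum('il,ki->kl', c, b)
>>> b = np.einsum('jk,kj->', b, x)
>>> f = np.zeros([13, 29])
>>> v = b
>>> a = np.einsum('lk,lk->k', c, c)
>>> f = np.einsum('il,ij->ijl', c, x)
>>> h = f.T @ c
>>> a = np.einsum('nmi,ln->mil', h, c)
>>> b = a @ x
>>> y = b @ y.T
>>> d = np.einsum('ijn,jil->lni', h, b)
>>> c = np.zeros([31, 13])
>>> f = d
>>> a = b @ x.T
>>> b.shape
(3, 37, 3)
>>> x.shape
(29, 3)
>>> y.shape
(3, 37, 13)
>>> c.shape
(31, 13)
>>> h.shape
(37, 3, 37)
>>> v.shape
()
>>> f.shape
(3, 37, 37)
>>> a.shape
(3, 37, 29)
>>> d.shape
(3, 37, 37)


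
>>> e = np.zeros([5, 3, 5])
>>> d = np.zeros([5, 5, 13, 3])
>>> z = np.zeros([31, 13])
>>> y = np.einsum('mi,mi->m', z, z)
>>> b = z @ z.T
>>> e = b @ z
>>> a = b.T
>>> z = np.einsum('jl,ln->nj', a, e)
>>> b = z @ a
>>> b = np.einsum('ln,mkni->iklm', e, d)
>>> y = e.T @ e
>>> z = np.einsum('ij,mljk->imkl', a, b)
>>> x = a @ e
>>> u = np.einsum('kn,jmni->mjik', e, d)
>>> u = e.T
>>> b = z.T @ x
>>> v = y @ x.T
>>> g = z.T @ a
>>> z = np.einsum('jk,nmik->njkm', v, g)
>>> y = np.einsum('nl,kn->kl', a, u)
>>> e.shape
(31, 13)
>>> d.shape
(5, 5, 13, 3)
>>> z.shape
(5, 13, 31, 5)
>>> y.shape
(13, 31)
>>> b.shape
(5, 5, 3, 13)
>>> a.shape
(31, 31)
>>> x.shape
(31, 13)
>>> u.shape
(13, 31)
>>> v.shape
(13, 31)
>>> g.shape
(5, 5, 3, 31)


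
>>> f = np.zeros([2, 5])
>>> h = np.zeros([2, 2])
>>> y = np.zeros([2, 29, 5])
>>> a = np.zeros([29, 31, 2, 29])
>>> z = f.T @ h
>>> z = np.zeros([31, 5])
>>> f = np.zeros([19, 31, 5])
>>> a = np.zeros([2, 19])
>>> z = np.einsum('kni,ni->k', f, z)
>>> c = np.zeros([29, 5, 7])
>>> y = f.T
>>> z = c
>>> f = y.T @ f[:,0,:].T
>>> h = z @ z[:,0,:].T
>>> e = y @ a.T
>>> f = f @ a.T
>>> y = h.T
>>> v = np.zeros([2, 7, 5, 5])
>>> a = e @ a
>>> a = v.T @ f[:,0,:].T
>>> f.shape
(19, 31, 2)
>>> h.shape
(29, 5, 29)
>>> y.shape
(29, 5, 29)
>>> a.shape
(5, 5, 7, 19)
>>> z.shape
(29, 5, 7)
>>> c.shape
(29, 5, 7)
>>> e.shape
(5, 31, 2)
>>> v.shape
(2, 7, 5, 5)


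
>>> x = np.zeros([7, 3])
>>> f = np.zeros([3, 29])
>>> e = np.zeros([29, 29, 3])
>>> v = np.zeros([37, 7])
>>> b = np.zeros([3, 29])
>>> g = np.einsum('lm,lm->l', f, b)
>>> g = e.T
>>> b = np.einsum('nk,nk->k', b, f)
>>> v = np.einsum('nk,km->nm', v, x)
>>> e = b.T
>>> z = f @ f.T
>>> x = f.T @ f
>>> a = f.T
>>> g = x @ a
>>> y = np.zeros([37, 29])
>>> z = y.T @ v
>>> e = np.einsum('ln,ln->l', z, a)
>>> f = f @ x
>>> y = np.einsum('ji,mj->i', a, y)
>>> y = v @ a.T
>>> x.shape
(29, 29)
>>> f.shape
(3, 29)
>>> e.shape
(29,)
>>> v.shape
(37, 3)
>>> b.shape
(29,)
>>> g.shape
(29, 3)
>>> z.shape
(29, 3)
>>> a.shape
(29, 3)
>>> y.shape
(37, 29)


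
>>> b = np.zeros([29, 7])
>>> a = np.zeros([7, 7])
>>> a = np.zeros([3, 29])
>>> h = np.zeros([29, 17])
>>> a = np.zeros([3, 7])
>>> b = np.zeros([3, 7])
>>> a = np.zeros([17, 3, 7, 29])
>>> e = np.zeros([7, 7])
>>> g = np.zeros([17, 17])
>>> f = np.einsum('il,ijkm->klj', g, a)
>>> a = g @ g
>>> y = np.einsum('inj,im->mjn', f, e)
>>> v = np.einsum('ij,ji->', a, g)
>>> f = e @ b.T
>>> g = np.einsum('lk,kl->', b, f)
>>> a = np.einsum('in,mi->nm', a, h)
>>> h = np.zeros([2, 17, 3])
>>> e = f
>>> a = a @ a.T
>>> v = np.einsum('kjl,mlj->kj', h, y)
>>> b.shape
(3, 7)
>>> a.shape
(17, 17)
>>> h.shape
(2, 17, 3)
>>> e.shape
(7, 3)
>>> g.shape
()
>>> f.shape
(7, 3)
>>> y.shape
(7, 3, 17)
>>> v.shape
(2, 17)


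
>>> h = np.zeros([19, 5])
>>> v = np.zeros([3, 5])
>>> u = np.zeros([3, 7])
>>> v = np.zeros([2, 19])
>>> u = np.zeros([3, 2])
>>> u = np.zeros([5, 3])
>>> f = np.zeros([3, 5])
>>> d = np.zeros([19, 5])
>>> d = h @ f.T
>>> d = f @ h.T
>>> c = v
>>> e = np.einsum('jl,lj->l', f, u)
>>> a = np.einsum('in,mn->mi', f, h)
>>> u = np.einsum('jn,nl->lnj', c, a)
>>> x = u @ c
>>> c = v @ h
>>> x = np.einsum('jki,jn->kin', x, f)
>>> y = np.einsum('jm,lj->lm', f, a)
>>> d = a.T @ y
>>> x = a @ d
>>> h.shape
(19, 5)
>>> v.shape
(2, 19)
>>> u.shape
(3, 19, 2)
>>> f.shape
(3, 5)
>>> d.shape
(3, 5)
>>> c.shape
(2, 5)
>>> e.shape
(5,)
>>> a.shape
(19, 3)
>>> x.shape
(19, 5)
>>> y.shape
(19, 5)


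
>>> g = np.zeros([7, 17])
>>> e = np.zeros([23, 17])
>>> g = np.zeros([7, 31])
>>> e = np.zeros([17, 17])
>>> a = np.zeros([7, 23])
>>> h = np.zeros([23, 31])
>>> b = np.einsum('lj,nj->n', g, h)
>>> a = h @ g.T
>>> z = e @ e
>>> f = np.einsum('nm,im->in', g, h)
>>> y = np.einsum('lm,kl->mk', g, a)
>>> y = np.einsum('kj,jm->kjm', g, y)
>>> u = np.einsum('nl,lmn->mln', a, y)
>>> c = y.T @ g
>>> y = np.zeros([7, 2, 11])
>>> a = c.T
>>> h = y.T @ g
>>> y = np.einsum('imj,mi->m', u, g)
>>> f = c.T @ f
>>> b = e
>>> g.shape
(7, 31)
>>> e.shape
(17, 17)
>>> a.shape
(31, 31, 23)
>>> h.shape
(11, 2, 31)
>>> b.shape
(17, 17)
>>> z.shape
(17, 17)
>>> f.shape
(31, 31, 7)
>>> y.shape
(7,)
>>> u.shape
(31, 7, 23)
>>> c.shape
(23, 31, 31)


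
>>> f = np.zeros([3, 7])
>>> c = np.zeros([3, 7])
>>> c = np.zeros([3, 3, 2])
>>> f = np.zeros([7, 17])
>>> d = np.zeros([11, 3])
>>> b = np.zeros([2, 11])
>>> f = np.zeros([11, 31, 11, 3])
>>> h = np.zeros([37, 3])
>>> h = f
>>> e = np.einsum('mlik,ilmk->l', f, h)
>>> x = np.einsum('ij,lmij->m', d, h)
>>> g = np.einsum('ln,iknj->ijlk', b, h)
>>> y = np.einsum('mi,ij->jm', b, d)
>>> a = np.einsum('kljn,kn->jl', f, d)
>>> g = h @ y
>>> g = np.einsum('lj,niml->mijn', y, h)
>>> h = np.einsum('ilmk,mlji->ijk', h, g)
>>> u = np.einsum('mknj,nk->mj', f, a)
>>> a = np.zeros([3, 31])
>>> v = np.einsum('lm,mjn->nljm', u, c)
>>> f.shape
(11, 31, 11, 3)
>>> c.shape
(3, 3, 2)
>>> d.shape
(11, 3)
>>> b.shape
(2, 11)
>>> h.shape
(11, 2, 3)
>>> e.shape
(31,)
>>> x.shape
(31,)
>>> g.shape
(11, 31, 2, 11)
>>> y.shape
(3, 2)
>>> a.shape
(3, 31)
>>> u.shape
(11, 3)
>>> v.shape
(2, 11, 3, 3)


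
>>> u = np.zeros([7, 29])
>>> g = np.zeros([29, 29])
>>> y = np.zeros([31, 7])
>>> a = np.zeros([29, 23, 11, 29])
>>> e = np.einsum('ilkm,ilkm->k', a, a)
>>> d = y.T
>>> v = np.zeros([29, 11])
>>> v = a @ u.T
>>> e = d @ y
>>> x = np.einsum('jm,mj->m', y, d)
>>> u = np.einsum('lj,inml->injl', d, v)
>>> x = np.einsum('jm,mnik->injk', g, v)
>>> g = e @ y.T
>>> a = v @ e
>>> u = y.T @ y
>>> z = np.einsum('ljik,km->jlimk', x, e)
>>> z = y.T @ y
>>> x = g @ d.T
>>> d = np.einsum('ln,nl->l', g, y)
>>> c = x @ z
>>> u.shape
(7, 7)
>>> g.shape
(7, 31)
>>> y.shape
(31, 7)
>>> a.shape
(29, 23, 11, 7)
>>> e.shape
(7, 7)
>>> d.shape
(7,)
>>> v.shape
(29, 23, 11, 7)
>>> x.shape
(7, 7)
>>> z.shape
(7, 7)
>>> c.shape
(7, 7)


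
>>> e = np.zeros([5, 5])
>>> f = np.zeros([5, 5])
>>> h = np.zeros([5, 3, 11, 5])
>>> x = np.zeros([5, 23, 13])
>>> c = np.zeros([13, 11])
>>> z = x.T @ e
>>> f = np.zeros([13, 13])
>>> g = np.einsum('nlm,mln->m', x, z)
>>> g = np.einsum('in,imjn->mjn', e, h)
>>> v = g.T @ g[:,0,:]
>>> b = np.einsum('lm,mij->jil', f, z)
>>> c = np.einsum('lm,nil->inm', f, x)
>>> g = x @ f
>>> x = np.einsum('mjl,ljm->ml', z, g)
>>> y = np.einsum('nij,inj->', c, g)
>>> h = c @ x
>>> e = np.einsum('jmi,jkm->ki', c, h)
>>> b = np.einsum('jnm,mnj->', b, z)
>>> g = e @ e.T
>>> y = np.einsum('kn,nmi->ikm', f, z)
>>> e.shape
(5, 13)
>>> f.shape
(13, 13)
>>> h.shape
(23, 5, 5)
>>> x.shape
(13, 5)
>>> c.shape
(23, 5, 13)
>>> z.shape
(13, 23, 5)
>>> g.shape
(5, 5)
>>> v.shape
(5, 11, 5)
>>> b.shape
()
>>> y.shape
(5, 13, 23)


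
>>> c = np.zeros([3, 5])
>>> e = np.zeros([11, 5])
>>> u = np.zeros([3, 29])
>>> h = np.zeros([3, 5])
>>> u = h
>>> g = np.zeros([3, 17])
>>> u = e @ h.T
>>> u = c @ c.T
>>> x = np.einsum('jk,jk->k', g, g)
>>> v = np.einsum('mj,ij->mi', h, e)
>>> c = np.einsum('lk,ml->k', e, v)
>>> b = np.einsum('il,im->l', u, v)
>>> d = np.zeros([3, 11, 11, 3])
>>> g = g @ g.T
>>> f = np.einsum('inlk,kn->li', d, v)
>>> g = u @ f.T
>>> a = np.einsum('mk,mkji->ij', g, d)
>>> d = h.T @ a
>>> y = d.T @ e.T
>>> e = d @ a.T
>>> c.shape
(5,)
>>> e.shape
(5, 3)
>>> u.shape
(3, 3)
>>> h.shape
(3, 5)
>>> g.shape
(3, 11)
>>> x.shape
(17,)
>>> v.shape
(3, 11)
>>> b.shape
(3,)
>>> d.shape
(5, 11)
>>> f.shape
(11, 3)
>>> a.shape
(3, 11)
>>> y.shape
(11, 11)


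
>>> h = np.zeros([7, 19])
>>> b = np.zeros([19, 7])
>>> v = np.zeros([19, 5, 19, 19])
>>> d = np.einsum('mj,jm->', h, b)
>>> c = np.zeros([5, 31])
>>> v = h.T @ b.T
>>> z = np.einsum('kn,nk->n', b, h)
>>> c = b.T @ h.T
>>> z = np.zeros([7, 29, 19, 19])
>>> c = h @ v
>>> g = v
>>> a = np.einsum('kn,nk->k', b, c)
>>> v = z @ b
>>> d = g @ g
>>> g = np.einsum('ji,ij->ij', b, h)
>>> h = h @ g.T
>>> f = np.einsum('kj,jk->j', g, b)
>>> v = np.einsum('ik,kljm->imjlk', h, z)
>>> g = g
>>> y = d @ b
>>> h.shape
(7, 7)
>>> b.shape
(19, 7)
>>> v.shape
(7, 19, 19, 29, 7)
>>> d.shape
(19, 19)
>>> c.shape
(7, 19)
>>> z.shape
(7, 29, 19, 19)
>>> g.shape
(7, 19)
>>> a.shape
(19,)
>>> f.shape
(19,)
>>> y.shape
(19, 7)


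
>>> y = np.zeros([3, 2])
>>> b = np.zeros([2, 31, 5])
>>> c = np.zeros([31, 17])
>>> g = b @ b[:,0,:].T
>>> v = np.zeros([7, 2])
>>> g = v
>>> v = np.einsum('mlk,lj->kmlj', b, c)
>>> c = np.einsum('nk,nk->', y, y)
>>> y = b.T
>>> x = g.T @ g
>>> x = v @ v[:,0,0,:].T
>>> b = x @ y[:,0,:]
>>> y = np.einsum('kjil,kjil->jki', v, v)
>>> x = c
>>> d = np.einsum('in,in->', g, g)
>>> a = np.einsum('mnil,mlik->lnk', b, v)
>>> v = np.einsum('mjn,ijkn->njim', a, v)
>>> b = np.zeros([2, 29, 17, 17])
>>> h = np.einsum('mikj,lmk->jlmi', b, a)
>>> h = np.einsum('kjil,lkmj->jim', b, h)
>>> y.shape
(2, 5, 31)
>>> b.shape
(2, 29, 17, 17)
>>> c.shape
()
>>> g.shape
(7, 2)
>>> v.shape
(17, 2, 5, 2)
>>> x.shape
()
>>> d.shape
()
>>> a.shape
(2, 2, 17)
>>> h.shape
(29, 17, 2)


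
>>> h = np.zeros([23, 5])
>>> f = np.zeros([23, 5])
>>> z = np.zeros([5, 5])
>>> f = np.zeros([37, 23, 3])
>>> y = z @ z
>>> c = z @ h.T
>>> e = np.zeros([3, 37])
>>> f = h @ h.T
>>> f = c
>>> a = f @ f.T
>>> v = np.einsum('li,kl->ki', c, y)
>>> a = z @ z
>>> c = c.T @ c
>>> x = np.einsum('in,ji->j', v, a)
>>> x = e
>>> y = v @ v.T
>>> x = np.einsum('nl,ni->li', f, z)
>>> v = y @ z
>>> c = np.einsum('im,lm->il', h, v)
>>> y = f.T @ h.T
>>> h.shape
(23, 5)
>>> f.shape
(5, 23)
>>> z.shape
(5, 5)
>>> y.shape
(23, 23)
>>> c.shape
(23, 5)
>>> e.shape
(3, 37)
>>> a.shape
(5, 5)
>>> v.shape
(5, 5)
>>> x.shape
(23, 5)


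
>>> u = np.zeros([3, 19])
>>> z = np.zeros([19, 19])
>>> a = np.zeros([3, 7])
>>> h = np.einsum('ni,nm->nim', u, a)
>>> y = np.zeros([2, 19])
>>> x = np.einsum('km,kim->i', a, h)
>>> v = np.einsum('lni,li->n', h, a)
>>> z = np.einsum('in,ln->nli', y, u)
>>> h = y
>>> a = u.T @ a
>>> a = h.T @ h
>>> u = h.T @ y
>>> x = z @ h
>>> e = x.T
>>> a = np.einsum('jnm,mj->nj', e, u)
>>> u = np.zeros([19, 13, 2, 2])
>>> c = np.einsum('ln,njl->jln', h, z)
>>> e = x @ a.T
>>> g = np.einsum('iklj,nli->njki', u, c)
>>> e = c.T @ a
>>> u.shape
(19, 13, 2, 2)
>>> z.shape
(19, 3, 2)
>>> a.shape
(3, 19)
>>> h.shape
(2, 19)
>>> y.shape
(2, 19)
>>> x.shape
(19, 3, 19)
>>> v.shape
(19,)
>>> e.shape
(19, 2, 19)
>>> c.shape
(3, 2, 19)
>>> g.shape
(3, 2, 13, 19)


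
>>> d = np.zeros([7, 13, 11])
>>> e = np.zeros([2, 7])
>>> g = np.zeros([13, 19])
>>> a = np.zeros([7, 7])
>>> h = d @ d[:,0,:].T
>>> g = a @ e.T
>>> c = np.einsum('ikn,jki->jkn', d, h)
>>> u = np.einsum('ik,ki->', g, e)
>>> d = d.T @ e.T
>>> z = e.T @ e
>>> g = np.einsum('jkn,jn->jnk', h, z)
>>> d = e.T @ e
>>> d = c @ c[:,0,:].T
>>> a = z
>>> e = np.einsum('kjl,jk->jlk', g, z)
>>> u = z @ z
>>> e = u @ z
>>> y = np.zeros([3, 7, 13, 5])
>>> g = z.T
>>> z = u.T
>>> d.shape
(7, 13, 7)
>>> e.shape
(7, 7)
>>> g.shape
(7, 7)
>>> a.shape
(7, 7)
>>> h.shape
(7, 13, 7)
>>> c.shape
(7, 13, 11)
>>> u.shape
(7, 7)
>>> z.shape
(7, 7)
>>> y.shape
(3, 7, 13, 5)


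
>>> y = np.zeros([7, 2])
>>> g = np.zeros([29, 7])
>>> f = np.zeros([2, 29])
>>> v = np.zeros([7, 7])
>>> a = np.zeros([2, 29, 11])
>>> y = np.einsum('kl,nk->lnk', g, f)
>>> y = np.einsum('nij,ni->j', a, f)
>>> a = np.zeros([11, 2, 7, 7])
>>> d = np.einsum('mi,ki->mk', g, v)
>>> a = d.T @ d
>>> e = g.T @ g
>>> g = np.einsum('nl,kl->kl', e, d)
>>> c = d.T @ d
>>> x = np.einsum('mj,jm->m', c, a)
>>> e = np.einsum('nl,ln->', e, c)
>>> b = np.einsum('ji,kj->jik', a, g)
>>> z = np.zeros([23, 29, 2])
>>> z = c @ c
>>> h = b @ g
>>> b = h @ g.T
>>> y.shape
(11,)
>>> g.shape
(29, 7)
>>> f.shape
(2, 29)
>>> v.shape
(7, 7)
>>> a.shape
(7, 7)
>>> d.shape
(29, 7)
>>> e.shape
()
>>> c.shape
(7, 7)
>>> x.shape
(7,)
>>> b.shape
(7, 7, 29)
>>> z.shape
(7, 7)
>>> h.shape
(7, 7, 7)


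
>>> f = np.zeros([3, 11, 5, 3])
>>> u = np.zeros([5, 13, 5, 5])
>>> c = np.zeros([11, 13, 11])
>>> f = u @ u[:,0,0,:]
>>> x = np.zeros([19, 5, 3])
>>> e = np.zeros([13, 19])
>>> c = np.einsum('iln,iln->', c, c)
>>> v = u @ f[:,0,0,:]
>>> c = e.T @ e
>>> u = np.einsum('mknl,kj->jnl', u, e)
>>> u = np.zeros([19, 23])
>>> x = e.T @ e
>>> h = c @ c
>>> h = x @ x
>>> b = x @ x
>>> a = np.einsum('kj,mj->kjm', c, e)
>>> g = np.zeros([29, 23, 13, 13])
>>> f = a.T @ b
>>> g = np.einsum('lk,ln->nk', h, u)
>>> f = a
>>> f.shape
(19, 19, 13)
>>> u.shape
(19, 23)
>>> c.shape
(19, 19)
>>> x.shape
(19, 19)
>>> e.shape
(13, 19)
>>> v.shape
(5, 13, 5, 5)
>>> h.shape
(19, 19)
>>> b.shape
(19, 19)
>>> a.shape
(19, 19, 13)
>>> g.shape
(23, 19)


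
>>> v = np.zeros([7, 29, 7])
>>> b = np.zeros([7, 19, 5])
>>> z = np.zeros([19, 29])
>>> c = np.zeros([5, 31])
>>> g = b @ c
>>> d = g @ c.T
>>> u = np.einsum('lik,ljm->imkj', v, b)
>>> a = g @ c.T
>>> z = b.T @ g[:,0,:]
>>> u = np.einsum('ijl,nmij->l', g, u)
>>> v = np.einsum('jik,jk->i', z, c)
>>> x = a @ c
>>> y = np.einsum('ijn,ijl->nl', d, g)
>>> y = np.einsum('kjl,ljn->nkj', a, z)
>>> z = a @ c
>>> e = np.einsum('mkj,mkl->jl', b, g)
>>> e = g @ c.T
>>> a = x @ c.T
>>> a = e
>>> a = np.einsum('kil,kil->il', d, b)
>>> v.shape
(19,)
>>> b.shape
(7, 19, 5)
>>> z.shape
(7, 19, 31)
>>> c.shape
(5, 31)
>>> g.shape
(7, 19, 31)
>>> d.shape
(7, 19, 5)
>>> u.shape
(31,)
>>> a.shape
(19, 5)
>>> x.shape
(7, 19, 31)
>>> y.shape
(31, 7, 19)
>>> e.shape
(7, 19, 5)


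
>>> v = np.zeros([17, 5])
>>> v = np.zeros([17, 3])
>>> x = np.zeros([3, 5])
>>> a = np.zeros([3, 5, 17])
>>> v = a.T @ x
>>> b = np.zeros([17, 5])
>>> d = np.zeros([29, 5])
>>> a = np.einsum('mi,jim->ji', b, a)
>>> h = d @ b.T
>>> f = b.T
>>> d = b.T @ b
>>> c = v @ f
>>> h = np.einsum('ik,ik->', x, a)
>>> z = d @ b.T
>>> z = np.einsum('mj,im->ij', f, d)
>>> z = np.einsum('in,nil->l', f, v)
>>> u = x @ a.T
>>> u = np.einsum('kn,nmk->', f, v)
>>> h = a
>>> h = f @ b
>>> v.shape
(17, 5, 5)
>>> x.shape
(3, 5)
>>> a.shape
(3, 5)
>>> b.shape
(17, 5)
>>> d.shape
(5, 5)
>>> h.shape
(5, 5)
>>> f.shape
(5, 17)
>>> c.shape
(17, 5, 17)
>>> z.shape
(5,)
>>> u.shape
()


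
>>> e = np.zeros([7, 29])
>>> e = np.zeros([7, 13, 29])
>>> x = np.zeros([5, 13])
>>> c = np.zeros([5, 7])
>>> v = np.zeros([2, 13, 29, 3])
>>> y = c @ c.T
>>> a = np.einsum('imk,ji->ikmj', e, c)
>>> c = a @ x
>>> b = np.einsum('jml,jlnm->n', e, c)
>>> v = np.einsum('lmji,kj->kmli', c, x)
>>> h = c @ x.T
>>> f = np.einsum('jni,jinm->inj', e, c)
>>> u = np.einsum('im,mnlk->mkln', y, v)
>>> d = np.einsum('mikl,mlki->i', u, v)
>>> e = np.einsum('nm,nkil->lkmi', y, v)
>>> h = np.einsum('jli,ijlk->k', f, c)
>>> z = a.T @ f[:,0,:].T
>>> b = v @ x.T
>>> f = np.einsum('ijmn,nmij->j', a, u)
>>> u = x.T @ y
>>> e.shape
(13, 29, 5, 7)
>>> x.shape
(5, 13)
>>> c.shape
(7, 29, 13, 13)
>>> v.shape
(5, 29, 7, 13)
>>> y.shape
(5, 5)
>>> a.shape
(7, 29, 13, 5)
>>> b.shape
(5, 29, 7, 5)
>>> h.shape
(13,)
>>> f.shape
(29,)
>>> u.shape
(13, 5)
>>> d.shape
(13,)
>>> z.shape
(5, 13, 29, 29)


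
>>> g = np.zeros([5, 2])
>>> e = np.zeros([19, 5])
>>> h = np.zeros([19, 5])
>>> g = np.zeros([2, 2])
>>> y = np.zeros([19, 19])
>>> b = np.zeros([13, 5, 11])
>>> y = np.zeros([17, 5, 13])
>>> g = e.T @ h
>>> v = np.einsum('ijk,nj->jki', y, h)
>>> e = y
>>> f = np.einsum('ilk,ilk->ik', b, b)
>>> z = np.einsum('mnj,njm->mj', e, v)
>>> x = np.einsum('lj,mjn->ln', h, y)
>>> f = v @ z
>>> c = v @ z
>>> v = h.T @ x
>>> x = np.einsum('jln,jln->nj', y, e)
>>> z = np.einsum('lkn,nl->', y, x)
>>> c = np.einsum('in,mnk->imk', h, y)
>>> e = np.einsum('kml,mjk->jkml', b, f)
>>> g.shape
(5, 5)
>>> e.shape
(13, 13, 5, 11)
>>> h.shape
(19, 5)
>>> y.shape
(17, 5, 13)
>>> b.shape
(13, 5, 11)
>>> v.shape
(5, 13)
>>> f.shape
(5, 13, 13)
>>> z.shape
()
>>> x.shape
(13, 17)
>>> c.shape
(19, 17, 13)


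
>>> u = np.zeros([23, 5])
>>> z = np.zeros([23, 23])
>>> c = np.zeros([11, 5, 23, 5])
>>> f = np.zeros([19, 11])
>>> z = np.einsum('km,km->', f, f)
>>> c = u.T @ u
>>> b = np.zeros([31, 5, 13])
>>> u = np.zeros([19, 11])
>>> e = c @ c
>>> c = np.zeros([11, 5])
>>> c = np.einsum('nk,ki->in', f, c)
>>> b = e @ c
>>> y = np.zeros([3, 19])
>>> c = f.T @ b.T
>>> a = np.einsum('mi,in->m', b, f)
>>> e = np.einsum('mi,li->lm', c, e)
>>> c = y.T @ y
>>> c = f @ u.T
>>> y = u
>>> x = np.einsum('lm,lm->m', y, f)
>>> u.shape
(19, 11)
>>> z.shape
()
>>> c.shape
(19, 19)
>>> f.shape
(19, 11)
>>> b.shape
(5, 19)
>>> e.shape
(5, 11)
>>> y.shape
(19, 11)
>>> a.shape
(5,)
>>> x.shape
(11,)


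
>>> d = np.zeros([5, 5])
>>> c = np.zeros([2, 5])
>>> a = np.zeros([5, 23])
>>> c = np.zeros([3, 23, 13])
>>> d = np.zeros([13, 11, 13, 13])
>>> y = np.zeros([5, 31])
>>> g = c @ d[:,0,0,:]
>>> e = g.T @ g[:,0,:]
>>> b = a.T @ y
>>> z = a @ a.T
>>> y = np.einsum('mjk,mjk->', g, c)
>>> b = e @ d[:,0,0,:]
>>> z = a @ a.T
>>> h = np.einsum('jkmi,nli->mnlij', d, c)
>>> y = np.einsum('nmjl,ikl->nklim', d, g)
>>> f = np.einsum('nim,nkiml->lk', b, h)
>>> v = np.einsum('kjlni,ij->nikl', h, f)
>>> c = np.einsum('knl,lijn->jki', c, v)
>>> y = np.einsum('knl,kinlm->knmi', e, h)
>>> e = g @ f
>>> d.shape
(13, 11, 13, 13)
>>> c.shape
(13, 3, 13)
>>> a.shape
(5, 23)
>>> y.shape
(13, 23, 13, 3)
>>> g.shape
(3, 23, 13)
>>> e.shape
(3, 23, 3)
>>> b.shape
(13, 23, 13)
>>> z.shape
(5, 5)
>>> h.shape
(13, 3, 23, 13, 13)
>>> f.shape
(13, 3)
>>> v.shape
(13, 13, 13, 23)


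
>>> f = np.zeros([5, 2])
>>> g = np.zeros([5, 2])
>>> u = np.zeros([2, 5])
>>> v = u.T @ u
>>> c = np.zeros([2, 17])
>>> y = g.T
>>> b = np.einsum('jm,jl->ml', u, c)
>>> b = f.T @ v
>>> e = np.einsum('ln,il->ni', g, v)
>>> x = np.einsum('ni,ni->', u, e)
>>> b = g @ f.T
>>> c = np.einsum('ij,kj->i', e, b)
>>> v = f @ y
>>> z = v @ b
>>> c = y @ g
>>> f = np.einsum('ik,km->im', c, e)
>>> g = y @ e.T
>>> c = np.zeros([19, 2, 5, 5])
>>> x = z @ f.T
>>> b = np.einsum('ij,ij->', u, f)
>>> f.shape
(2, 5)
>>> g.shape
(2, 2)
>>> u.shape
(2, 5)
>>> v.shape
(5, 5)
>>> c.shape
(19, 2, 5, 5)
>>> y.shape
(2, 5)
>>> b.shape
()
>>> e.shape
(2, 5)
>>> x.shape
(5, 2)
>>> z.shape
(5, 5)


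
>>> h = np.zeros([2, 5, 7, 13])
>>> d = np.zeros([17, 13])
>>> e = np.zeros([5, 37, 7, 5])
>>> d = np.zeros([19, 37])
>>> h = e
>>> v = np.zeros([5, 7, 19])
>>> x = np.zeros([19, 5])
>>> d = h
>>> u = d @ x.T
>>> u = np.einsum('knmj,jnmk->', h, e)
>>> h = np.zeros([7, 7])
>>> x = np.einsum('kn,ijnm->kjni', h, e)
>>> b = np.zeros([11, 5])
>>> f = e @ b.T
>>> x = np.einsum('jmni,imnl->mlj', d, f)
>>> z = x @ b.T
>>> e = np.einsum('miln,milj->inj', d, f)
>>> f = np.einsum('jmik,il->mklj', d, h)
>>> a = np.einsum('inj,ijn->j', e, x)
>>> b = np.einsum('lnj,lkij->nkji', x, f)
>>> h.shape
(7, 7)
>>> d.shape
(5, 37, 7, 5)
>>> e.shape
(37, 5, 11)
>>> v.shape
(5, 7, 19)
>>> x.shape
(37, 11, 5)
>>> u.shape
()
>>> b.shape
(11, 5, 5, 7)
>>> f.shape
(37, 5, 7, 5)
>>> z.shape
(37, 11, 11)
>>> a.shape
(11,)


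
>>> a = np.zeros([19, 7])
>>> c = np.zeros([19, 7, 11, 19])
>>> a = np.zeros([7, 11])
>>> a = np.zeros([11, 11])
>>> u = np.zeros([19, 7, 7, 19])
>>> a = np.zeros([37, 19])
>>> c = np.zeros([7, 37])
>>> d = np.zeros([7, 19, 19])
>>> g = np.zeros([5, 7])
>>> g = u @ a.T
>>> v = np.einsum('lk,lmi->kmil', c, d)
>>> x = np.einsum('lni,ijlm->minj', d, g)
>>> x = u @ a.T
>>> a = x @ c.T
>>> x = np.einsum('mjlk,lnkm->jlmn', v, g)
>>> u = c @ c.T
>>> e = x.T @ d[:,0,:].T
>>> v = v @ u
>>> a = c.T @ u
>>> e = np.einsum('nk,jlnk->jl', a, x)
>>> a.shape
(37, 7)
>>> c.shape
(7, 37)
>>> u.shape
(7, 7)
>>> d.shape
(7, 19, 19)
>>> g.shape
(19, 7, 7, 37)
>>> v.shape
(37, 19, 19, 7)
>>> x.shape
(19, 19, 37, 7)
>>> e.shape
(19, 19)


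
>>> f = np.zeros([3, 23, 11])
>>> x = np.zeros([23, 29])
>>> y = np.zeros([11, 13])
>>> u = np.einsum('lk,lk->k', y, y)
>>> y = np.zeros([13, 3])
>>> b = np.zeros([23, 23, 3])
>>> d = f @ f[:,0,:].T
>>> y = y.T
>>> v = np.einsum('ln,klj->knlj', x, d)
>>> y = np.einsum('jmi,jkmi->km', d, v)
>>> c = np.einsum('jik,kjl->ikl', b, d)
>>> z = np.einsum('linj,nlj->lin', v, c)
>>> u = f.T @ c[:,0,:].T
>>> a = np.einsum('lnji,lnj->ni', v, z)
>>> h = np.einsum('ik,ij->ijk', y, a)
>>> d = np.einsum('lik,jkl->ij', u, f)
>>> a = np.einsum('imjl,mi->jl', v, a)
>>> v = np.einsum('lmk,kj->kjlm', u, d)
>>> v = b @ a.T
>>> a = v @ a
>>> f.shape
(3, 23, 11)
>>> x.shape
(23, 29)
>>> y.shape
(29, 23)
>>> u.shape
(11, 23, 23)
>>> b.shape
(23, 23, 3)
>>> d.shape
(23, 3)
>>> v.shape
(23, 23, 23)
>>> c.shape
(23, 3, 3)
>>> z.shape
(3, 29, 23)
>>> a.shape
(23, 23, 3)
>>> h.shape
(29, 3, 23)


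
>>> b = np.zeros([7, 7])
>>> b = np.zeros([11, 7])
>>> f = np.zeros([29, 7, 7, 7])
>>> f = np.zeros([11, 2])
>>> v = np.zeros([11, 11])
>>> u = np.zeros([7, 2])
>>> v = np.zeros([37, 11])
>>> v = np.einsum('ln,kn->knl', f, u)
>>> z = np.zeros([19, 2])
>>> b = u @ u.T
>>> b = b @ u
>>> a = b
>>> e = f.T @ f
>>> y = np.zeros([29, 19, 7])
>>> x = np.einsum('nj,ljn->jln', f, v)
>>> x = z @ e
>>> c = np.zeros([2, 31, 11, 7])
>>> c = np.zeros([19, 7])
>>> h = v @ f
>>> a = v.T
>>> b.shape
(7, 2)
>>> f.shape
(11, 2)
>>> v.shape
(7, 2, 11)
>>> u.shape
(7, 2)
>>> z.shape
(19, 2)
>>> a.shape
(11, 2, 7)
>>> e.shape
(2, 2)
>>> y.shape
(29, 19, 7)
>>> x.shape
(19, 2)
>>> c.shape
(19, 7)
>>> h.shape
(7, 2, 2)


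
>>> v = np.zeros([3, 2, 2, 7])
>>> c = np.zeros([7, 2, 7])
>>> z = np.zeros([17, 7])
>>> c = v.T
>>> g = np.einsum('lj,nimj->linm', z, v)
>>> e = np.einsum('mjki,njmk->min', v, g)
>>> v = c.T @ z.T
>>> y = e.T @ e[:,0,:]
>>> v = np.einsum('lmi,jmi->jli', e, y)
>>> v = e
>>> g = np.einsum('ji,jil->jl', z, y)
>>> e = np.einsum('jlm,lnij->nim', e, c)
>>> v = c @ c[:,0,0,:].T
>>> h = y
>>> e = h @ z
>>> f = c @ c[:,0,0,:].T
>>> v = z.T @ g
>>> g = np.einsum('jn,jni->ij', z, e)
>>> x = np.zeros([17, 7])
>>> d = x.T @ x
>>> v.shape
(7, 17)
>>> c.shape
(7, 2, 2, 3)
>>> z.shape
(17, 7)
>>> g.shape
(7, 17)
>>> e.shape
(17, 7, 7)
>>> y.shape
(17, 7, 17)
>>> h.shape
(17, 7, 17)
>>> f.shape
(7, 2, 2, 7)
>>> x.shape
(17, 7)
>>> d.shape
(7, 7)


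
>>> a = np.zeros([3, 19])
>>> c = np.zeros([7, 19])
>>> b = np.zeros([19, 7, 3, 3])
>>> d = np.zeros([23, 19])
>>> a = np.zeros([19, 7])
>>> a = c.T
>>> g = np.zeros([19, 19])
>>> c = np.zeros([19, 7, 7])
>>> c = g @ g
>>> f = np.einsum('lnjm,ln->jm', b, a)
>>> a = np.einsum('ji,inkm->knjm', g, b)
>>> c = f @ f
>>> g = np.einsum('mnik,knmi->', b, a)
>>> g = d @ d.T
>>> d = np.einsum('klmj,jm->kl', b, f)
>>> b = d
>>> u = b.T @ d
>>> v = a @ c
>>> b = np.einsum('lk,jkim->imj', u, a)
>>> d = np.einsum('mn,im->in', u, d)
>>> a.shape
(3, 7, 19, 3)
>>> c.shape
(3, 3)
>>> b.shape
(19, 3, 3)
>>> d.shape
(19, 7)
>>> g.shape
(23, 23)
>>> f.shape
(3, 3)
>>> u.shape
(7, 7)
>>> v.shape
(3, 7, 19, 3)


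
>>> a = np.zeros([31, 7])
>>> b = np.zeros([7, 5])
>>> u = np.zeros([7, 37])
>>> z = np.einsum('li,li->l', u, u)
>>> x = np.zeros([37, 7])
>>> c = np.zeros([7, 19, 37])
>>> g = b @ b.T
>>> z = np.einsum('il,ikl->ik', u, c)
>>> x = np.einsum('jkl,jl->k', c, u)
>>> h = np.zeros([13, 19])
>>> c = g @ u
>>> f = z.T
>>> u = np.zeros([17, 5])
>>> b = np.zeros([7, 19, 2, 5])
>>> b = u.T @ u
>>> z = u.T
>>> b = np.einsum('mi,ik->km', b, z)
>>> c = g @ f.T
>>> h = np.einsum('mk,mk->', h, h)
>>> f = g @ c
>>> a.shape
(31, 7)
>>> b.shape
(17, 5)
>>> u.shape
(17, 5)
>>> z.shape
(5, 17)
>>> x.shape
(19,)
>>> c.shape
(7, 19)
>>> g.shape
(7, 7)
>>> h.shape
()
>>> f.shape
(7, 19)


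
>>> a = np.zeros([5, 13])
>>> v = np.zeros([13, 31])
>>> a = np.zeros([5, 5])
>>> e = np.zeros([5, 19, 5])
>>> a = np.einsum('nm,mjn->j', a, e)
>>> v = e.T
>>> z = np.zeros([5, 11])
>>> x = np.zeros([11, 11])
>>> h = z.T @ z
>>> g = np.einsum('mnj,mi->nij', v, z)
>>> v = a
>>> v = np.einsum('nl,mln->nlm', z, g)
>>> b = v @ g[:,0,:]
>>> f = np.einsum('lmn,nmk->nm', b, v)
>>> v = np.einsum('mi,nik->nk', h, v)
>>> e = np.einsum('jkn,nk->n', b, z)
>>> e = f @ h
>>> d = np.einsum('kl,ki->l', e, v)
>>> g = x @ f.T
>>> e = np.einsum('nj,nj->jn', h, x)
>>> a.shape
(19,)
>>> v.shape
(5, 19)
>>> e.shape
(11, 11)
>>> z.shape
(5, 11)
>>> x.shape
(11, 11)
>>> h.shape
(11, 11)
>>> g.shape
(11, 5)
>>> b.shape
(5, 11, 5)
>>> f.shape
(5, 11)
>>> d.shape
(11,)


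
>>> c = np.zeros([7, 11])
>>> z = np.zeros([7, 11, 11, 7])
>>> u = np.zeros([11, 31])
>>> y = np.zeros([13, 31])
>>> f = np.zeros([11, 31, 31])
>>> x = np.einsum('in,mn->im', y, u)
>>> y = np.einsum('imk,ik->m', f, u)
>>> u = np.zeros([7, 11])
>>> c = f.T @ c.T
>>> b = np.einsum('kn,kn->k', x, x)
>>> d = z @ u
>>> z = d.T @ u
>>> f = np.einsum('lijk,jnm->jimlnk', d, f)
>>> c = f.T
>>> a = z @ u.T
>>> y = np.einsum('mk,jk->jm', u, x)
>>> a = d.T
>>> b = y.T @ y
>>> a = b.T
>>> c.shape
(11, 31, 7, 31, 11, 11)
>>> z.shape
(11, 11, 11, 11)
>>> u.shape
(7, 11)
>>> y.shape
(13, 7)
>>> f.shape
(11, 11, 31, 7, 31, 11)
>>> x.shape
(13, 11)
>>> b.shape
(7, 7)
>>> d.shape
(7, 11, 11, 11)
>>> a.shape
(7, 7)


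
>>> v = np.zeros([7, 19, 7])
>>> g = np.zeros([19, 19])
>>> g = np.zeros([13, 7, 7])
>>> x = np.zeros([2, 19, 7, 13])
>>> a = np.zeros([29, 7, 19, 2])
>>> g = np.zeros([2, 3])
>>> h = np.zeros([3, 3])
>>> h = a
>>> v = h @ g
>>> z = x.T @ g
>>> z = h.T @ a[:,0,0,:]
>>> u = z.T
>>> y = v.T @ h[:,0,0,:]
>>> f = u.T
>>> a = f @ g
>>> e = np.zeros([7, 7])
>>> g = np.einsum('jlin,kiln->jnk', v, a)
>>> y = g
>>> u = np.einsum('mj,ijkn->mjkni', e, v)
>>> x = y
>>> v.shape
(29, 7, 19, 3)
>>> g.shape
(29, 3, 2)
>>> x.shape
(29, 3, 2)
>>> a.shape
(2, 19, 7, 3)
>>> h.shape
(29, 7, 19, 2)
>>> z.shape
(2, 19, 7, 2)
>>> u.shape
(7, 7, 19, 3, 29)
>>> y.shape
(29, 3, 2)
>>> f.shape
(2, 19, 7, 2)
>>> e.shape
(7, 7)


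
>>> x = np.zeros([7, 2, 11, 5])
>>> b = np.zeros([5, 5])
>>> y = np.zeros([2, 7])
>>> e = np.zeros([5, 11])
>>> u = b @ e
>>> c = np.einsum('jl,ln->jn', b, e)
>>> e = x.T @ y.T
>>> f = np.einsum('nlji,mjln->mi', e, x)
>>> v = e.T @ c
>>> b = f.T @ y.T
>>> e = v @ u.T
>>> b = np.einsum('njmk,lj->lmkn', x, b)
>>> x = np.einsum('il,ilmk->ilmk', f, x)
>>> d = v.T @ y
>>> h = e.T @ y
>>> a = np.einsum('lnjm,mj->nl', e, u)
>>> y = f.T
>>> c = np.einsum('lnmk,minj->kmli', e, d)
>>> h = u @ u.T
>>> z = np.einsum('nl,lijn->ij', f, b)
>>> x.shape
(7, 2, 11, 5)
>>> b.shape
(2, 11, 5, 7)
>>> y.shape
(2, 7)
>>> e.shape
(2, 2, 11, 5)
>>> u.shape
(5, 11)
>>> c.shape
(5, 11, 2, 11)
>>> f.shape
(7, 2)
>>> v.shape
(2, 2, 11, 11)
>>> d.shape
(11, 11, 2, 7)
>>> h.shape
(5, 5)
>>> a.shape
(2, 2)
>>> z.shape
(11, 5)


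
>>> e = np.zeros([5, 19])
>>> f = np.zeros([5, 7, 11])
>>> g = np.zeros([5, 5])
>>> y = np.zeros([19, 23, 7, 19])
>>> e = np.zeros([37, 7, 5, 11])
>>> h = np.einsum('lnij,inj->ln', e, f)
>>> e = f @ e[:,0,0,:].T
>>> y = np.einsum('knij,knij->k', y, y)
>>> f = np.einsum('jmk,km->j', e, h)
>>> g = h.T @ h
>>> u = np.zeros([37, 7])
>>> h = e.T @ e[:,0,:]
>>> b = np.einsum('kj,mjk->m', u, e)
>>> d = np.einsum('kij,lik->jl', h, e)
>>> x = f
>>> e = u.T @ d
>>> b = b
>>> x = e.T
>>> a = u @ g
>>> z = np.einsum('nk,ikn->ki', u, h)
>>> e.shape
(7, 5)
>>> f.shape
(5,)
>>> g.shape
(7, 7)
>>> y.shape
(19,)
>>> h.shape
(37, 7, 37)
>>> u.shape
(37, 7)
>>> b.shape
(5,)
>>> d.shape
(37, 5)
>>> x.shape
(5, 7)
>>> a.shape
(37, 7)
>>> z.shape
(7, 37)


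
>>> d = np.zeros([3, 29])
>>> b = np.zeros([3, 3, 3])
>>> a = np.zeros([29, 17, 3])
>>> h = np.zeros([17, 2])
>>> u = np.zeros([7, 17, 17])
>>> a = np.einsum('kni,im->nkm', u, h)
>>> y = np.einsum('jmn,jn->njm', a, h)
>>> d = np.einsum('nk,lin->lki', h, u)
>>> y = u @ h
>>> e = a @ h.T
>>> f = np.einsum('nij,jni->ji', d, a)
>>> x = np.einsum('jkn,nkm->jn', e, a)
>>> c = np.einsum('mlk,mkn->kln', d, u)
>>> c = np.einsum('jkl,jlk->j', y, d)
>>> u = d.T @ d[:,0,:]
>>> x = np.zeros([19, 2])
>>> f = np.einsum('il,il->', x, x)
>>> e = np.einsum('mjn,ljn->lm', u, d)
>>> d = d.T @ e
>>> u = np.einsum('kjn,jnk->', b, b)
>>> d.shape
(17, 2, 17)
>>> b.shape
(3, 3, 3)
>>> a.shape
(17, 7, 2)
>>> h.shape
(17, 2)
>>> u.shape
()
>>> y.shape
(7, 17, 2)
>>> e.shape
(7, 17)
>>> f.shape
()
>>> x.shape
(19, 2)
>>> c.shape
(7,)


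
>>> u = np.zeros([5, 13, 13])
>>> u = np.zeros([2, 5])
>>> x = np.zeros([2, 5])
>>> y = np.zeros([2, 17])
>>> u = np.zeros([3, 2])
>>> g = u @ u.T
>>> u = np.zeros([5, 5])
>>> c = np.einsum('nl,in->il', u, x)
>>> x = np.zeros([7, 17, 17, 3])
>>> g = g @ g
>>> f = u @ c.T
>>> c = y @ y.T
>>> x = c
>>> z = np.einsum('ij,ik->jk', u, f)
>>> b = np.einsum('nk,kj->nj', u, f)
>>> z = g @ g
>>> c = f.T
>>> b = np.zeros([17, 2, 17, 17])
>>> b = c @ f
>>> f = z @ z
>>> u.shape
(5, 5)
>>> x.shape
(2, 2)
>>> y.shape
(2, 17)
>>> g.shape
(3, 3)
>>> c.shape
(2, 5)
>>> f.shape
(3, 3)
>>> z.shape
(3, 3)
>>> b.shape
(2, 2)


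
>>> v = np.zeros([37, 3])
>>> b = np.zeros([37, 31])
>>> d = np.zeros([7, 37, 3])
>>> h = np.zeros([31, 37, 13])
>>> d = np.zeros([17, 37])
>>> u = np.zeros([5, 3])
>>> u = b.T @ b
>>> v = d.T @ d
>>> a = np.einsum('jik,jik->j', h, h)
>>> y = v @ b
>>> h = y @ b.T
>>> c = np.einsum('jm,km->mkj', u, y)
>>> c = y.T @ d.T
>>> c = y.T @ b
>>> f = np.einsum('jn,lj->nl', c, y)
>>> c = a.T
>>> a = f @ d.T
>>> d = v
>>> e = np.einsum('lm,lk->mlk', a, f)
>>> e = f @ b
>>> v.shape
(37, 37)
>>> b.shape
(37, 31)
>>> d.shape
(37, 37)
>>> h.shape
(37, 37)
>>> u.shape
(31, 31)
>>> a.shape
(31, 17)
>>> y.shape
(37, 31)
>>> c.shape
(31,)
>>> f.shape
(31, 37)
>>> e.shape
(31, 31)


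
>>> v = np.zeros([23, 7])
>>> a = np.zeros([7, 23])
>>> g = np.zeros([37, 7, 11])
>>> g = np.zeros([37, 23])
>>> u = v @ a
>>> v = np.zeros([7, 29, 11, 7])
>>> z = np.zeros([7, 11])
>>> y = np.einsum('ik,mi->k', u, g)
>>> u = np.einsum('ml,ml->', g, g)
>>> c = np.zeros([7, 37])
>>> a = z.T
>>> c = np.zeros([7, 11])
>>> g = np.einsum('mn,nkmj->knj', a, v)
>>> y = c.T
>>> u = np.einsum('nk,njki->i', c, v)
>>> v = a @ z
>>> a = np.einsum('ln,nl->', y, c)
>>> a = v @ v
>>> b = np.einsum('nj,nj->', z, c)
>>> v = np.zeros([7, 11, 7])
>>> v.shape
(7, 11, 7)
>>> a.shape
(11, 11)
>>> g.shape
(29, 7, 7)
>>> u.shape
(7,)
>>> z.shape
(7, 11)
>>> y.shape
(11, 7)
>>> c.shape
(7, 11)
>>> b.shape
()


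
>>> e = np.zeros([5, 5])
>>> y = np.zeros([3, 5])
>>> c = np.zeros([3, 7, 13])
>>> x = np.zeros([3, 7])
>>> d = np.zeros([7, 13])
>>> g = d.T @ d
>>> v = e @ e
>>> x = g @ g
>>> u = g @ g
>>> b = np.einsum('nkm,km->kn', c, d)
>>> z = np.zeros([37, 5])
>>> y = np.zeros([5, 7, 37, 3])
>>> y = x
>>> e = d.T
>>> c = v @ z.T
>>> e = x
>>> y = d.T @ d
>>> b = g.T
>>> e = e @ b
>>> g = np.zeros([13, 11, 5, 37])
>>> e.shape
(13, 13)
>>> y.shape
(13, 13)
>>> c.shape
(5, 37)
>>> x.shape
(13, 13)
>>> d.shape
(7, 13)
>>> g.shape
(13, 11, 5, 37)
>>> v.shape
(5, 5)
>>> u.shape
(13, 13)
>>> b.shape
(13, 13)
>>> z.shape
(37, 5)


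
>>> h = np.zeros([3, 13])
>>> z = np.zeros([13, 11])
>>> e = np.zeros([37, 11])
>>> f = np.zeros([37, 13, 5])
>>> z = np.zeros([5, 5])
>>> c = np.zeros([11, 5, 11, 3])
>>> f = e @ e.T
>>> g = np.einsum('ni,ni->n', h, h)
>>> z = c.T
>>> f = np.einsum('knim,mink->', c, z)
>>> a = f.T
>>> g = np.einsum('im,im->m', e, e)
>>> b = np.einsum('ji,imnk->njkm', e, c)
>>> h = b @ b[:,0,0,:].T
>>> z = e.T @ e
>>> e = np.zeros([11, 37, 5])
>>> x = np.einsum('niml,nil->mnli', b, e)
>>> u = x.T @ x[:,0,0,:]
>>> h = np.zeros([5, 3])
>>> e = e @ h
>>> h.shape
(5, 3)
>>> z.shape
(11, 11)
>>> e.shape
(11, 37, 3)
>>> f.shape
()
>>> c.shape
(11, 5, 11, 3)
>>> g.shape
(11,)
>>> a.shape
()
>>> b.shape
(11, 37, 3, 5)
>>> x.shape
(3, 11, 5, 37)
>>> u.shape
(37, 5, 11, 37)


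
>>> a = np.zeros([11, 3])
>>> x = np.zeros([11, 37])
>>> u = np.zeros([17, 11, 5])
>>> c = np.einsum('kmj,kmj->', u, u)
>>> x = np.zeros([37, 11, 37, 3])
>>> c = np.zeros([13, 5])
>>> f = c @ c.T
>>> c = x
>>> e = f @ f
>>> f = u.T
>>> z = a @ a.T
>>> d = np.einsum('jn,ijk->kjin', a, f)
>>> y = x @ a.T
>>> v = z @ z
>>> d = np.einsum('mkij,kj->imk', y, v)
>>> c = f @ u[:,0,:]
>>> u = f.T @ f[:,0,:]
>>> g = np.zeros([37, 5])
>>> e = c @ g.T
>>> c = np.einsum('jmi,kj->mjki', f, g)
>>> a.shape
(11, 3)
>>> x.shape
(37, 11, 37, 3)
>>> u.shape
(17, 11, 17)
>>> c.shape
(11, 5, 37, 17)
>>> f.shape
(5, 11, 17)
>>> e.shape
(5, 11, 37)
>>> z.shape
(11, 11)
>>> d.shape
(37, 37, 11)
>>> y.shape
(37, 11, 37, 11)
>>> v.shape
(11, 11)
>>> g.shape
(37, 5)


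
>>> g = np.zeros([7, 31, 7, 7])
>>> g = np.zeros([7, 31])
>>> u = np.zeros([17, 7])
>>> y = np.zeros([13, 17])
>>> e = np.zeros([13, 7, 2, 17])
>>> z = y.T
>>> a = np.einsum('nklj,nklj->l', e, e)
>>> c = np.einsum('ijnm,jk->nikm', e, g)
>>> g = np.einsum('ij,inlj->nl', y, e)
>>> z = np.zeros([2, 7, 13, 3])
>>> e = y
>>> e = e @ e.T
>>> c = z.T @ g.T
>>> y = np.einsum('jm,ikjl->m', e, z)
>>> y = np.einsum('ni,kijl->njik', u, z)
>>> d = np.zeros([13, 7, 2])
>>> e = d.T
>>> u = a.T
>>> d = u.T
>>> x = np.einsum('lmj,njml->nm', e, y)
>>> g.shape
(7, 2)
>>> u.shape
(2,)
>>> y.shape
(17, 13, 7, 2)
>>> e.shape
(2, 7, 13)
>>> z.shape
(2, 7, 13, 3)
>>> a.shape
(2,)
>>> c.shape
(3, 13, 7, 7)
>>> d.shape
(2,)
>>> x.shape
(17, 7)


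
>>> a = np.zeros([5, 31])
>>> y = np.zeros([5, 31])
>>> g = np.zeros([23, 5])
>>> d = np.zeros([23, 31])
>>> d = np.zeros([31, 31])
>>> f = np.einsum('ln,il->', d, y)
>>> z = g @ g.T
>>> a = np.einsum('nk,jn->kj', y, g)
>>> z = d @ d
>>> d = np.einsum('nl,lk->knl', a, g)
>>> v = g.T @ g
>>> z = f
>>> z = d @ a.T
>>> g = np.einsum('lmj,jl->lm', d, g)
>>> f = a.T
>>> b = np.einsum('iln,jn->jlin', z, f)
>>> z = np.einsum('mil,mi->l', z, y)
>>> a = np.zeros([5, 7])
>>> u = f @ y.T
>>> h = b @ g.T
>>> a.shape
(5, 7)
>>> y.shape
(5, 31)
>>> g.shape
(5, 31)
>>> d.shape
(5, 31, 23)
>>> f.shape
(23, 31)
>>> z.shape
(31,)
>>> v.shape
(5, 5)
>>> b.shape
(23, 31, 5, 31)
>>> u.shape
(23, 5)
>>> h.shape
(23, 31, 5, 5)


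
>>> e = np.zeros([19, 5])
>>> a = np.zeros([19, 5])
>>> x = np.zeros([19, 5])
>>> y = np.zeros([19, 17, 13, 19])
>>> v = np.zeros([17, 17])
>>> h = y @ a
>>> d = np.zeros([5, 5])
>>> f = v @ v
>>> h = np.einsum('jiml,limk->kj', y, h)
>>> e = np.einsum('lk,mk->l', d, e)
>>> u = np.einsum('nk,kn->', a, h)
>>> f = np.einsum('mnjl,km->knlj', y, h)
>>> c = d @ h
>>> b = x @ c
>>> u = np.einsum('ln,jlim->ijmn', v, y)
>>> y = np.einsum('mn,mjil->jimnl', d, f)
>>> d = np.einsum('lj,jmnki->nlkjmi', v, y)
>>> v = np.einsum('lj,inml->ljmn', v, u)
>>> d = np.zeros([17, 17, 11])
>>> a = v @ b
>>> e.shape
(5,)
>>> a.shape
(17, 17, 19, 19)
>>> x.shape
(19, 5)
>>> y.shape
(17, 19, 5, 5, 13)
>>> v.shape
(17, 17, 19, 19)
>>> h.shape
(5, 19)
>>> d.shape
(17, 17, 11)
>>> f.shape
(5, 17, 19, 13)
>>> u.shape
(13, 19, 19, 17)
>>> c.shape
(5, 19)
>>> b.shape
(19, 19)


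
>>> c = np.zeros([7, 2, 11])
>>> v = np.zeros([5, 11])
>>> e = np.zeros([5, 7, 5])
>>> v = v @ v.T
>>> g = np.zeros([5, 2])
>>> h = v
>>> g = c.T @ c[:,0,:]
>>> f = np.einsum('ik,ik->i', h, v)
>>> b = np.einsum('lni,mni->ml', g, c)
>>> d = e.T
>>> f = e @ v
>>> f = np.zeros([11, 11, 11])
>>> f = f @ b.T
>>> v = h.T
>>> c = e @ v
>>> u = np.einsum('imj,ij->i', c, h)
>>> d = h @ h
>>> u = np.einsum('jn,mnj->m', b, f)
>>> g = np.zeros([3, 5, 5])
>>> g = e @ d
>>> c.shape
(5, 7, 5)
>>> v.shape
(5, 5)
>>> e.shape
(5, 7, 5)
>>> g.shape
(5, 7, 5)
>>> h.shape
(5, 5)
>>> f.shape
(11, 11, 7)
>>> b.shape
(7, 11)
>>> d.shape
(5, 5)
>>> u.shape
(11,)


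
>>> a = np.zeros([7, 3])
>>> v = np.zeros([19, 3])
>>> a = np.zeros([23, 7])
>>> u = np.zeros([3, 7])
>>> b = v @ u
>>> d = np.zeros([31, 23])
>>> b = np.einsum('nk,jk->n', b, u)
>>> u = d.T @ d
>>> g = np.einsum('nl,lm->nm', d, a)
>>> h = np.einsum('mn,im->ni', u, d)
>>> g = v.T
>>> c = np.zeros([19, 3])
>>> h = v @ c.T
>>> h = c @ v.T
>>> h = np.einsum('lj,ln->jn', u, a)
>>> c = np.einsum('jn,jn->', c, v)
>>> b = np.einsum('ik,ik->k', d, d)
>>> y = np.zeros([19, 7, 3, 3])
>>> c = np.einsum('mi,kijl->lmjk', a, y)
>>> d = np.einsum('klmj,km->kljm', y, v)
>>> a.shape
(23, 7)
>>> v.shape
(19, 3)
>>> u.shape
(23, 23)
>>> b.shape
(23,)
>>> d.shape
(19, 7, 3, 3)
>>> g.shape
(3, 19)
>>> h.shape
(23, 7)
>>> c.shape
(3, 23, 3, 19)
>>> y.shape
(19, 7, 3, 3)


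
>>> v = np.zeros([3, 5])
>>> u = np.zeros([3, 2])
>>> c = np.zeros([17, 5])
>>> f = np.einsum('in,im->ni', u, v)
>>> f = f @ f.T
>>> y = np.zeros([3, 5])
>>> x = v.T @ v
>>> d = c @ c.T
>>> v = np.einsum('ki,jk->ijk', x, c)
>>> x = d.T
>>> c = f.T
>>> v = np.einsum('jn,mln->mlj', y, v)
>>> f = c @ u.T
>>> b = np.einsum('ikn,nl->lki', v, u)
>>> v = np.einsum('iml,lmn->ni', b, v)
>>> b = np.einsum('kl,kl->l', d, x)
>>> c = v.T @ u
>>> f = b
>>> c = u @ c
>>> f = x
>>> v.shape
(3, 2)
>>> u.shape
(3, 2)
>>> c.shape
(3, 2)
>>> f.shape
(17, 17)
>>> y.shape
(3, 5)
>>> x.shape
(17, 17)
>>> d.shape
(17, 17)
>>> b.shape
(17,)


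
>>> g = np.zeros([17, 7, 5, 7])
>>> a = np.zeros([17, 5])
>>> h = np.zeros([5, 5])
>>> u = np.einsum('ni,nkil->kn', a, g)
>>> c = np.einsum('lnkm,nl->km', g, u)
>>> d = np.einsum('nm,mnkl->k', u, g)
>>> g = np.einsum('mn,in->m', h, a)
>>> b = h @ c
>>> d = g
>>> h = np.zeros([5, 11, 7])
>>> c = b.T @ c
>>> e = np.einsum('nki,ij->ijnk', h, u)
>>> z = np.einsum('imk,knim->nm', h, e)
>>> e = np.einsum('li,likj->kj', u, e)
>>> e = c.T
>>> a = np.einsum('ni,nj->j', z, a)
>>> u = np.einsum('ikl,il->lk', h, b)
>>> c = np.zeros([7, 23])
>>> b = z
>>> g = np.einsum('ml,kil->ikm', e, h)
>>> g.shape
(11, 5, 7)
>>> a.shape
(5,)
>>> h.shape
(5, 11, 7)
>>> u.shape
(7, 11)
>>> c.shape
(7, 23)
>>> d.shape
(5,)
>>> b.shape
(17, 11)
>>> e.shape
(7, 7)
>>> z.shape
(17, 11)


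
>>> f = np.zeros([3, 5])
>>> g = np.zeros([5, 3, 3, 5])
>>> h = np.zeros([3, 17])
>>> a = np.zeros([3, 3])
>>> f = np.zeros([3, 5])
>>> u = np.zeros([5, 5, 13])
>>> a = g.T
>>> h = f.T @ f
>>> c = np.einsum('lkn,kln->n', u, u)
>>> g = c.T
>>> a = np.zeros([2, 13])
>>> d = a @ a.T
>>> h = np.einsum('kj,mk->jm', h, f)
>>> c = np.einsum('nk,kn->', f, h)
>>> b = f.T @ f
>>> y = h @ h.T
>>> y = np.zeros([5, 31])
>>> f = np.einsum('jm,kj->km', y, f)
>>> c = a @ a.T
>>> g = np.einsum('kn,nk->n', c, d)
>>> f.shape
(3, 31)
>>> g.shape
(2,)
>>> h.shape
(5, 3)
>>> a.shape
(2, 13)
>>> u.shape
(5, 5, 13)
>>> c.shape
(2, 2)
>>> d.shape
(2, 2)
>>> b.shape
(5, 5)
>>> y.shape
(5, 31)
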